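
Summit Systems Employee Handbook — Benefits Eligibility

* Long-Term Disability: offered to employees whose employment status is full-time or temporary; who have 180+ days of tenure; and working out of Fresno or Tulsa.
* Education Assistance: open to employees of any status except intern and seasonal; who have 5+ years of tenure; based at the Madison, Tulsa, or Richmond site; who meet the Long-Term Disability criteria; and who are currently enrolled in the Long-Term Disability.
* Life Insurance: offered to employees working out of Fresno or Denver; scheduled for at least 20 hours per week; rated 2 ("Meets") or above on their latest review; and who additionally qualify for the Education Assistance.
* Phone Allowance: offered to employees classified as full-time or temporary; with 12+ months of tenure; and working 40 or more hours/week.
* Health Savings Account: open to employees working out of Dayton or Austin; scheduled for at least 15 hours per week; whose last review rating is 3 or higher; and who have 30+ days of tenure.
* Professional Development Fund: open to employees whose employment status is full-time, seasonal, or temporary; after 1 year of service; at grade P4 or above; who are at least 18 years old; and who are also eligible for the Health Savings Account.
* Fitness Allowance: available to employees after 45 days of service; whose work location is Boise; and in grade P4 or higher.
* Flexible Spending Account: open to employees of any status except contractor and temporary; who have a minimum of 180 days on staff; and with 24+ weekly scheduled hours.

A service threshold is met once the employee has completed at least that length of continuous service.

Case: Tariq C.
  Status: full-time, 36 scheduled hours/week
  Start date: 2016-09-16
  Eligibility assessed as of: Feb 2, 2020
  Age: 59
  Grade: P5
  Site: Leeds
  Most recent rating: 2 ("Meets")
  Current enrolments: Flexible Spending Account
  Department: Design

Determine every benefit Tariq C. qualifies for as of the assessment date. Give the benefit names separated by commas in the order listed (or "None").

Service from 2016-09-16 to Feb 2, 2020: 1234 days.
Long-Term Disability — status full-time ✓; service 1234 days ≥ 180 days ✓; site Leeds ✗ (not Fresno or Tulsa) → not eligible.
Education Assistance — status full-time ✓ (not excluded); service 1234 days < 5 years (≈1825 days) ✗ → not eligible.
Life Insurance — site Leeds ✗ (not Fresno or Denver) → not eligible.
Phone Allowance — status full-time ✓; service 1234 days ≥ 12 months (≈360 days) ✓; 36 hrs/wk < 40 ✗ → not eligible.
Health Savings Account — site Leeds ✗ (not Dayton or Austin) → not eligible.
Professional Development Fund — status full-time ✓; service 1234 days ≥ 1 year (≈365 days) ✓; grade P5 ≥ P4 ✓; age 59 ≥ 18 ✓; not eligible for Health Savings Account ✗ → not eligible.
Fitness Allowance — service 1234 days ≥ 45 days ✓; site Leeds ✗ (not Boise) → not eligible.
Flexible Spending Account — status full-time ✓ (not excluded); service 1234 days ≥ 180 days ✓; 36 hrs/wk ≥ 24 ✓ → eligible.

Flexible Spending Account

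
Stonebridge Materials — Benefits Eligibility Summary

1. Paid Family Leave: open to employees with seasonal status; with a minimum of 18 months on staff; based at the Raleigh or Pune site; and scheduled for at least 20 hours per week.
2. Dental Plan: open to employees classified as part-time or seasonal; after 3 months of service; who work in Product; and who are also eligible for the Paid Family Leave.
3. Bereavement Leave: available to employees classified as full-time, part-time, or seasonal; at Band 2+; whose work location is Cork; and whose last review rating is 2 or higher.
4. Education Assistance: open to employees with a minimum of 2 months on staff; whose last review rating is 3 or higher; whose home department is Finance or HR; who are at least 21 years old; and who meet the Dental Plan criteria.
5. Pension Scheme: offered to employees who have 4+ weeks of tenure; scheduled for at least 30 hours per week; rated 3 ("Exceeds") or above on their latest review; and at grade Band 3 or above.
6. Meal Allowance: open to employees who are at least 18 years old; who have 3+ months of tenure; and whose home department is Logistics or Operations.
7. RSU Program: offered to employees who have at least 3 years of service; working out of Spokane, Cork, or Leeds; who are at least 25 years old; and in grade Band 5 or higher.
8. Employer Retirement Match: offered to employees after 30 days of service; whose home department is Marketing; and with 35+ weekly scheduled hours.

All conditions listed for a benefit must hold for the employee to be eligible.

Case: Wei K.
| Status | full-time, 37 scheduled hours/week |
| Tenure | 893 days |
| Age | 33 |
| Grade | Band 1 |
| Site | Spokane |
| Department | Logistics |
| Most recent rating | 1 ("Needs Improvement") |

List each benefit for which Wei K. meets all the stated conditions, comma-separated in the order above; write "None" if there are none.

Paid Family Leave — status full-time ✗ (requires seasonal) → not eligible.
Dental Plan — status full-time ✗ (requires part-time or seasonal) → not eligible.
Bereavement Leave — status full-time ✓; grade Band 1 < Band 2 ✗ → not eligible.
Education Assistance — service 893 days ≥ 2 months (≈60 days) ✓; rating 1 < 3 ✗ → not eligible.
Pension Scheme — service 893 days ≥ 4 weeks (≈28 days) ✓; 37 hrs/wk ≥ 30 ✓; rating 1 < 3 ✗ → not eligible.
Meal Allowance — age 33 ≥ 18 ✓; service 893 days ≥ 3 months (≈90 days) ✓; dept Logistics ✓ → eligible.
RSU Program — service 893 days < 3 years (≈1095 days) ✗ → not eligible.
Employer Retirement Match — service 893 days ≥ 30 days ✓; dept Logistics ✗ → not eligible.

Meal Allowance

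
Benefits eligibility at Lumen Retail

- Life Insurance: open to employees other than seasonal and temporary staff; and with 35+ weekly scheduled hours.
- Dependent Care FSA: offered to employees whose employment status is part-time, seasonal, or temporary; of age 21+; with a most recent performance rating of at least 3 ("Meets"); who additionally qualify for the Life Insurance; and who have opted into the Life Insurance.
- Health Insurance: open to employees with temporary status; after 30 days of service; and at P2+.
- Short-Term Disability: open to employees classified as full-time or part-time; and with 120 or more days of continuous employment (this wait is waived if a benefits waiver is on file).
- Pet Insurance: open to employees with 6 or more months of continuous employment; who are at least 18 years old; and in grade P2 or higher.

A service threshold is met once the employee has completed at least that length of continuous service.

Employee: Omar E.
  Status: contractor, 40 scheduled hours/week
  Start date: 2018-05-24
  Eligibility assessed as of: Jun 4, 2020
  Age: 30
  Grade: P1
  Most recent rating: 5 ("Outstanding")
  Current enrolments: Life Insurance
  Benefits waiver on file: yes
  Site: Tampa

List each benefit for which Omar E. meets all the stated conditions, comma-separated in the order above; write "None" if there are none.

Service from 2018-05-24 to Jun 4, 2020: 742 days.
Life Insurance — status contractor ✓ (not excluded); 40 hrs/wk ≥ 35 ✓ → eligible.
Dependent Care FSA — status contractor ✗ (requires part-time, seasonal, or temporary) → not eligible.
Health Insurance — status contractor ✗ (requires temporary) → not eligible.
Short-Term Disability — status contractor ✗ (requires full-time or part-time) → not eligible.
Pet Insurance — service 742 days ≥ 6 months (≈180 days) ✓; age 30 ≥ 18 ✓; grade P1 < P2 ✗ → not eligible.

Life Insurance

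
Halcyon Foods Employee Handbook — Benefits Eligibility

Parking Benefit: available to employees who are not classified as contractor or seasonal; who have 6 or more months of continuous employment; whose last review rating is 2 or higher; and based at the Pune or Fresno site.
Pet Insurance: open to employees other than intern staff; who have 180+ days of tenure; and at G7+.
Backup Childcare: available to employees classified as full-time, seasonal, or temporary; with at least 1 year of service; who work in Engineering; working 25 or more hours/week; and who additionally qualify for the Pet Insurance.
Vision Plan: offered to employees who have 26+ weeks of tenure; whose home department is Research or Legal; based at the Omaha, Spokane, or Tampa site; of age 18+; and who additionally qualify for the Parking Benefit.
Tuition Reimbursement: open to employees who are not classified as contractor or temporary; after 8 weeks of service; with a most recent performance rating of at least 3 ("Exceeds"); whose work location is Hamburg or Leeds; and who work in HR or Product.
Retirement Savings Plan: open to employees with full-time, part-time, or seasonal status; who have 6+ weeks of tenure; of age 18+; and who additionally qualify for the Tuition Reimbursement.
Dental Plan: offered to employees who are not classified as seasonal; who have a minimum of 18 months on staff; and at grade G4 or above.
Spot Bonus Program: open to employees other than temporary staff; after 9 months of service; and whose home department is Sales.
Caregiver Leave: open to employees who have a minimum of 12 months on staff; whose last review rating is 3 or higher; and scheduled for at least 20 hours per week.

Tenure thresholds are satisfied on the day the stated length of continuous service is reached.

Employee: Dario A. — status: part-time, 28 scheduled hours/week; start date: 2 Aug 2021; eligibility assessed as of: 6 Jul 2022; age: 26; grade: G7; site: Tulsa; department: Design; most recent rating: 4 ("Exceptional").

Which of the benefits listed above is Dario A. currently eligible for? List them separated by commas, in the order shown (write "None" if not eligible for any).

Pet Insurance

Service from 2 Aug 2021 to 6 Jul 2022: 338 days.
Parking Benefit — status part-time ✓ (not excluded); service 338 days ≥ 6 months (≈180 days) ✓; rating 4 ≥ 2 ✓; site Tulsa ✗ (not Pune or Fresno) → not eligible.
Pet Insurance — status part-time ✓ (not excluded); service 338 days ≥ 180 days ✓; grade G7 ≥ G7 ✓ → eligible.
Backup Childcare — status part-time ✗ (requires full-time, seasonal, or temporary) → not eligible.
Vision Plan — service 338 days ≥ 26 weeks (≈182 days) ✓; dept Design ✗ → not eligible.
Tuition Reimbursement — status part-time ✓ (not excluded); service 338 days ≥ 8 weeks (≈56 days) ✓; rating 4 ≥ 3 ✓; site Tulsa ✗ (not Hamburg or Leeds) → not eligible.
Retirement Savings Plan — status part-time ✓; service 338 days ≥ 6 weeks (≈42 days) ✓; age 26 ≥ 18 ✓; not eligible for Tuition Reimbursement ✗ → not eligible.
Dental Plan — status part-time ✓ (not excluded); service 338 days < 18 months (≈540 days) ✗ → not eligible.
Spot Bonus Program — status part-time ✓ (not excluded); service 338 days ≥ 9 months (≈270 days) ✓; dept Design ✗ → not eligible.
Caregiver Leave — service 338 days < 12 months (≈360 days) ✗ → not eligible.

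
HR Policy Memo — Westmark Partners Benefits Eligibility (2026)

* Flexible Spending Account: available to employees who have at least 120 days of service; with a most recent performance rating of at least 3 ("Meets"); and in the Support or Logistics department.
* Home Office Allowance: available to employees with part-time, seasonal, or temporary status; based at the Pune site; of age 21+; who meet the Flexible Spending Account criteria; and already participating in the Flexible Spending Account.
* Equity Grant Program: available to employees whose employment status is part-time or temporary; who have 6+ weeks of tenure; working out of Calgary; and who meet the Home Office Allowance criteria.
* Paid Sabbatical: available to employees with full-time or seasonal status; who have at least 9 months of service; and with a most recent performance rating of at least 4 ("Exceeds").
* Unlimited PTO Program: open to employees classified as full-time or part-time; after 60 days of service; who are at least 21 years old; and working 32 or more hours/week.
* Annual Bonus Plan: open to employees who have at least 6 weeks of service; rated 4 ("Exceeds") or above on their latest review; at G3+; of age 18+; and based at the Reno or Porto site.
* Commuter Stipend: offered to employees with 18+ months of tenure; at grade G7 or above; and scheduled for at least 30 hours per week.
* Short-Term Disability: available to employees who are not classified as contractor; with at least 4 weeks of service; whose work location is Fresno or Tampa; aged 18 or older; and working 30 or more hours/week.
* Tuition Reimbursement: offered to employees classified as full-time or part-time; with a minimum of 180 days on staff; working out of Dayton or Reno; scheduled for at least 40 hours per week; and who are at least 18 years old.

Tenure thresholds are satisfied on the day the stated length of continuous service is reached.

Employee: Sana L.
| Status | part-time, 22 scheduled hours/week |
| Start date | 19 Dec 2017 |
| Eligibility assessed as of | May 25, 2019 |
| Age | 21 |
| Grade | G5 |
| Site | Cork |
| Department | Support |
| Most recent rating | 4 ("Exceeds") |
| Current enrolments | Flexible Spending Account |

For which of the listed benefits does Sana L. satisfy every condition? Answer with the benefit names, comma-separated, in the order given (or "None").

Flexible Spending Account

Service from 19 Dec 2017 to May 25, 2019: 522 days.
Flexible Spending Account — service 522 days ≥ 120 days ✓; rating 4 ≥ 3 ✓; dept Support ✓ → eligible.
Home Office Allowance — status part-time ✓; site Cork ✗ (not Pune) → not eligible.
Equity Grant Program — status part-time ✓; service 522 days ≥ 6 weeks (≈42 days) ✓; site Cork ✗ (not Calgary) → not eligible.
Paid Sabbatical — status part-time ✗ (requires full-time or seasonal) → not eligible.
Unlimited PTO Program — status part-time ✓; service 522 days ≥ 60 days ✓; age 21 ≥ 21 ✓; 22 hrs/wk < 32 ✗ → not eligible.
Annual Bonus Plan — service 522 days ≥ 6 weeks (≈42 days) ✓; rating 4 ≥ 4 ✓; grade G5 ≥ G3 ✓; age 21 ≥ 18 ✓; site Cork ✗ (not Reno or Porto) → not eligible.
Commuter Stipend — service 522 days < 18 months (≈540 days) ✗ → not eligible.
Short-Term Disability — status part-time ✓ (not excluded); service 522 days ≥ 4 weeks (≈28 days) ✓; site Cork ✗ (not Fresno or Tampa) → not eligible.
Tuition Reimbursement — status part-time ✓; service 522 days ≥ 180 days ✓; site Cork ✗ (not Dayton or Reno) → not eligible.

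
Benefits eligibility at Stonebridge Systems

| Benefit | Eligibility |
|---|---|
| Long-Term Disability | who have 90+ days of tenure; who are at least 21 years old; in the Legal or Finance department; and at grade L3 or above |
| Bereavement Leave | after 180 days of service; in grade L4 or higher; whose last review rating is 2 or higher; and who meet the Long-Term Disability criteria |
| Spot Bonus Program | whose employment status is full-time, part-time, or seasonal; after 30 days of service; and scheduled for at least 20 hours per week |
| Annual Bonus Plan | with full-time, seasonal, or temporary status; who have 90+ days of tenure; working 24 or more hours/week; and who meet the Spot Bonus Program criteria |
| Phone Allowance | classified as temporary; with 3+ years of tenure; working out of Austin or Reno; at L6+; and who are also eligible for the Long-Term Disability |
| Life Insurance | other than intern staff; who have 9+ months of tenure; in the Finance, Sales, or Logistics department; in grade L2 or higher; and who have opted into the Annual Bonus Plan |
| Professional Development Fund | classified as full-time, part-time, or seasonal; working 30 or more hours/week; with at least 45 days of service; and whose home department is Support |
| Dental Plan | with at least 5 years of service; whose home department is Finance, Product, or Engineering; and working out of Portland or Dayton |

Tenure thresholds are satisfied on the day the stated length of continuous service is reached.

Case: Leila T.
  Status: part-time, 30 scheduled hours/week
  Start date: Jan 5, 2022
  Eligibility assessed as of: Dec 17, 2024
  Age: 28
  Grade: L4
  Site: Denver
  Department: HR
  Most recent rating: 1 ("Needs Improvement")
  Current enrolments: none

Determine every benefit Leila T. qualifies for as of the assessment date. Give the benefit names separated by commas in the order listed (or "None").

Service from Jan 5, 2022 to Dec 17, 2024: 1077 days.
Long-Term Disability — service 1077 days ≥ 90 days ✓; age 28 ≥ 21 ✓; dept HR ✗ → not eligible.
Bereavement Leave — service 1077 days ≥ 180 days ✓; grade L4 ≥ L4 ✓; rating 1 < 2 ✗ → not eligible.
Spot Bonus Program — status part-time ✓; service 1077 days ≥ 30 days ✓; 30 hrs/wk ≥ 20 ✓ → eligible.
Annual Bonus Plan — status part-time ✗ (requires full-time, seasonal, or temporary) → not eligible.
Phone Allowance — status part-time ✗ (requires temporary) → not eligible.
Life Insurance — status part-time ✓ (not excluded); service 1077 days ≥ 9 months (≈270 days) ✓; dept HR ✗ → not eligible.
Professional Development Fund — status part-time ✓; 30 hrs/wk ≥ 30 ✓; service 1077 days ≥ 45 days ✓; dept HR ✗ → not eligible.
Dental Plan — service 1077 days < 5 years (≈1825 days) ✗ → not eligible.

Spot Bonus Program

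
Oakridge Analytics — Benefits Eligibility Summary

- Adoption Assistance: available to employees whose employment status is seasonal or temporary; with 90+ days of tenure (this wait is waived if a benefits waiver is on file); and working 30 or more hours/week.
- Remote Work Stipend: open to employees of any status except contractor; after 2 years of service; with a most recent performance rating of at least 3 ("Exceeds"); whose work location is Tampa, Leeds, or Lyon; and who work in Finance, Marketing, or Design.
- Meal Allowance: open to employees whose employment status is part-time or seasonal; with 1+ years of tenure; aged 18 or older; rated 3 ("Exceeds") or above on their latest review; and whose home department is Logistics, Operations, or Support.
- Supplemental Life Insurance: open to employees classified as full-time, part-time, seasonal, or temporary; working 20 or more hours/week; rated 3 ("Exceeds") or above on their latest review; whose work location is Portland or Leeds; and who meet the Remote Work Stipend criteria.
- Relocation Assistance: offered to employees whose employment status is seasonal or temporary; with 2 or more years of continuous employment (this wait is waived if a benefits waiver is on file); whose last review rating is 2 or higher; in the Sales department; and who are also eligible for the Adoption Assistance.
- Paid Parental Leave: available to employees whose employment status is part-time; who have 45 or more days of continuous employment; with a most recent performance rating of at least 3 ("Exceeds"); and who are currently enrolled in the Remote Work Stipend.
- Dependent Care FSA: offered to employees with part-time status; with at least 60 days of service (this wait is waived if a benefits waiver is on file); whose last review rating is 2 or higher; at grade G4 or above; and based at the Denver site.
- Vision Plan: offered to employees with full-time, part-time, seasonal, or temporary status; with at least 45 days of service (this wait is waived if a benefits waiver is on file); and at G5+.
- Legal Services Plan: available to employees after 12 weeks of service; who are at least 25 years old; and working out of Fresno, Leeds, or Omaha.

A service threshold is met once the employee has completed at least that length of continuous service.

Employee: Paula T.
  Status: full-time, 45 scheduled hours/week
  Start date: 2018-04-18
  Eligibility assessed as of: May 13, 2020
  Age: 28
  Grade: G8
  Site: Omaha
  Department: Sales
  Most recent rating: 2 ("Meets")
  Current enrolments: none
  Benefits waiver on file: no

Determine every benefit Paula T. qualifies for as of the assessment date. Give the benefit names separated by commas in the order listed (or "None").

Service from 2018-04-18 to May 13, 2020: 756 days.
Adoption Assistance — status full-time ✗ (requires seasonal or temporary) → not eligible.
Remote Work Stipend — status full-time ✓ (not excluded); service 756 days ≥ 2 years (≈730 days) ✓; rating 2 < 3 ✗ → not eligible.
Meal Allowance — status full-time ✗ (requires part-time or seasonal) → not eligible.
Supplemental Life Insurance — status full-time ✓; 45 hrs/wk ≥ 20 ✓; rating 2 < 3 ✗ → not eligible.
Relocation Assistance — status full-time ✗ (requires seasonal or temporary) → not eligible.
Paid Parental Leave — status full-time ✗ (requires part-time) → not eligible.
Dependent Care FSA — status full-time ✗ (requires part-time) → not eligible.
Vision Plan — status full-time ✓; no waiver, service 756 days ≥ 45 days ✓; grade G8 ≥ G5 ✓ → eligible.
Legal Services Plan — service 756 days ≥ 12 weeks (≈84 days) ✓; age 28 ≥ 25 ✓; site Omaha ✓ → eligible.

Vision Plan, Legal Services Plan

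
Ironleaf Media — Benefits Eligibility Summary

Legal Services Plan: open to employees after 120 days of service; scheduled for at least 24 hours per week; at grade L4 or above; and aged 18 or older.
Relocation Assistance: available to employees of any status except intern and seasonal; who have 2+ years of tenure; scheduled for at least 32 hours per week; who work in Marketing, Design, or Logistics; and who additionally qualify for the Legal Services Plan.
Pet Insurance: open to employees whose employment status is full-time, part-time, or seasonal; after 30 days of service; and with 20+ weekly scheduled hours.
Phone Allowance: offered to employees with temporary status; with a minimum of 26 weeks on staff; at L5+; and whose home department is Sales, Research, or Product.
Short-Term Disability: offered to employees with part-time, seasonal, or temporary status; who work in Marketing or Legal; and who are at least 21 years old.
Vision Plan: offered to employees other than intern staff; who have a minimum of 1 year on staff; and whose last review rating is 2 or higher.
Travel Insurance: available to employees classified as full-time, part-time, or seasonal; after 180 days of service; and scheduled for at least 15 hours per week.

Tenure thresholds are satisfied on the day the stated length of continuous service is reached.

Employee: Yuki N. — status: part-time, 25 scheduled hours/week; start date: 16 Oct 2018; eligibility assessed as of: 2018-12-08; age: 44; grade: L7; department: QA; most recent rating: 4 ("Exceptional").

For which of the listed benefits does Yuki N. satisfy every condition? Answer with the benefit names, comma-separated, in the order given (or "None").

Pet Insurance

Service from 16 Oct 2018 to 2018-12-08: 53 days.
Legal Services Plan — service 53 days < 120 days ✗ → not eligible.
Relocation Assistance — status part-time ✓ (not excluded); service 53 days < 2 years (≈730 days) ✗ → not eligible.
Pet Insurance — status part-time ✓; service 53 days ≥ 30 days ✓; 25 hrs/wk ≥ 20 ✓ → eligible.
Phone Allowance — status part-time ✗ (requires temporary) → not eligible.
Short-Term Disability — status part-time ✓; dept QA ✗ → not eligible.
Vision Plan — status part-time ✓ (not excluded); service 53 days < 1 year (≈365 days) ✗ → not eligible.
Travel Insurance — status part-time ✓; service 53 days < 180 days ✗ → not eligible.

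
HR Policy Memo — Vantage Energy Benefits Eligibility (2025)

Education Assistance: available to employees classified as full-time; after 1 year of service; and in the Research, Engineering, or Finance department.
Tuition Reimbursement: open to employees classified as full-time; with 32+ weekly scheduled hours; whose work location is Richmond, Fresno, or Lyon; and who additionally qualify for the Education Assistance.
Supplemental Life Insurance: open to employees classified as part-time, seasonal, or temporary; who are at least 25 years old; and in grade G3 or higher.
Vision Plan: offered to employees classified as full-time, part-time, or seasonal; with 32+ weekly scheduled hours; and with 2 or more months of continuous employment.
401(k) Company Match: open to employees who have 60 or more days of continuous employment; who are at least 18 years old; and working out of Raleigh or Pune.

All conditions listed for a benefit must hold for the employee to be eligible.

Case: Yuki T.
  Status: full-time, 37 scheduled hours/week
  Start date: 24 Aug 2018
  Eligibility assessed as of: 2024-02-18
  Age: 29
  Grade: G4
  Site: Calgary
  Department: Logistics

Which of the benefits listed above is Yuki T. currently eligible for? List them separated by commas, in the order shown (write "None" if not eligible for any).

Service from 24 Aug 2018 to 2024-02-18: 2004 days.
Education Assistance — status full-time ✓; service 2004 days ≥ 1 year (≈365 days) ✓; dept Logistics ✗ → not eligible.
Tuition Reimbursement — status full-time ✓; 37 hrs/wk ≥ 32 ✓; site Calgary ✗ (not Richmond, Fresno, or Lyon) → not eligible.
Supplemental Life Insurance — status full-time ✗ (requires part-time, seasonal, or temporary) → not eligible.
Vision Plan — status full-time ✓; 37 hrs/wk ≥ 32 ✓; service 2004 days ≥ 2 months (≈60 days) ✓ → eligible.
401(k) Company Match — service 2004 days ≥ 60 days ✓; age 29 ≥ 18 ✓; site Calgary ✗ (not Raleigh or Pune) → not eligible.

Vision Plan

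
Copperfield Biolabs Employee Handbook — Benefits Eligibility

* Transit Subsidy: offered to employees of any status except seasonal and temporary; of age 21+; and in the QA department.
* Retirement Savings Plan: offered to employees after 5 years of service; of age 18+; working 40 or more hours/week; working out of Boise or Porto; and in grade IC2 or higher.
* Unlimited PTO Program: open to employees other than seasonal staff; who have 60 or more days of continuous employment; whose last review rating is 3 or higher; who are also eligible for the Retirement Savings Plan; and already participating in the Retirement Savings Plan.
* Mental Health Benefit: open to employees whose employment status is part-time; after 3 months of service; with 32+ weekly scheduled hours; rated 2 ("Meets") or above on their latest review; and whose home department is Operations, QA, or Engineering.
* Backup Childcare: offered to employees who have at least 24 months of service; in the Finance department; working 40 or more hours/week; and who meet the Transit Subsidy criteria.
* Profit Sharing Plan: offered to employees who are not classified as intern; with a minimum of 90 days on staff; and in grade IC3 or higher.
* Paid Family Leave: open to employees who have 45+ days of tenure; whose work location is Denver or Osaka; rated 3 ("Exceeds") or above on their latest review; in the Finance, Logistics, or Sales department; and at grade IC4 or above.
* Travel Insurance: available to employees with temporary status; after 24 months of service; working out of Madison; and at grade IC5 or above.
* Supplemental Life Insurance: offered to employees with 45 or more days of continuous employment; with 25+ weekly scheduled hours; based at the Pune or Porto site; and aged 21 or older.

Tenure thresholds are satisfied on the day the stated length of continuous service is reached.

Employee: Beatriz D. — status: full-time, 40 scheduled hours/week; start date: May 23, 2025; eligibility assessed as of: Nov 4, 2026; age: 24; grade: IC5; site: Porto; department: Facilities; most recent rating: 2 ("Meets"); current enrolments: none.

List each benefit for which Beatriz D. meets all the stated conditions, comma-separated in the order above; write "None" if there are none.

Profit Sharing Plan, Supplemental Life Insurance

Service from May 23, 2025 to Nov 4, 2026: 530 days.
Transit Subsidy — status full-time ✓ (not excluded); age 24 ≥ 21 ✓; dept Facilities ✗ → not eligible.
Retirement Savings Plan — service 530 days < 5 years (≈1825 days) ✗ → not eligible.
Unlimited PTO Program — status full-time ✓ (not excluded); service 530 days ≥ 60 days ✓; rating 2 < 3 ✗ → not eligible.
Mental Health Benefit — status full-time ✗ (requires part-time) → not eligible.
Backup Childcare — service 530 days < 24 months (≈720 days) ✗ → not eligible.
Profit Sharing Plan — status full-time ✓ (not excluded); service 530 days ≥ 90 days ✓; grade IC5 ≥ IC3 ✓ → eligible.
Paid Family Leave — service 530 days ≥ 45 days ✓; site Porto ✗ (not Denver or Osaka) → not eligible.
Travel Insurance — status full-time ✗ (requires temporary) → not eligible.
Supplemental Life Insurance — service 530 days ≥ 45 days ✓; 40 hrs/wk ≥ 25 ✓; site Porto ✓; age 24 ≥ 21 ✓ → eligible.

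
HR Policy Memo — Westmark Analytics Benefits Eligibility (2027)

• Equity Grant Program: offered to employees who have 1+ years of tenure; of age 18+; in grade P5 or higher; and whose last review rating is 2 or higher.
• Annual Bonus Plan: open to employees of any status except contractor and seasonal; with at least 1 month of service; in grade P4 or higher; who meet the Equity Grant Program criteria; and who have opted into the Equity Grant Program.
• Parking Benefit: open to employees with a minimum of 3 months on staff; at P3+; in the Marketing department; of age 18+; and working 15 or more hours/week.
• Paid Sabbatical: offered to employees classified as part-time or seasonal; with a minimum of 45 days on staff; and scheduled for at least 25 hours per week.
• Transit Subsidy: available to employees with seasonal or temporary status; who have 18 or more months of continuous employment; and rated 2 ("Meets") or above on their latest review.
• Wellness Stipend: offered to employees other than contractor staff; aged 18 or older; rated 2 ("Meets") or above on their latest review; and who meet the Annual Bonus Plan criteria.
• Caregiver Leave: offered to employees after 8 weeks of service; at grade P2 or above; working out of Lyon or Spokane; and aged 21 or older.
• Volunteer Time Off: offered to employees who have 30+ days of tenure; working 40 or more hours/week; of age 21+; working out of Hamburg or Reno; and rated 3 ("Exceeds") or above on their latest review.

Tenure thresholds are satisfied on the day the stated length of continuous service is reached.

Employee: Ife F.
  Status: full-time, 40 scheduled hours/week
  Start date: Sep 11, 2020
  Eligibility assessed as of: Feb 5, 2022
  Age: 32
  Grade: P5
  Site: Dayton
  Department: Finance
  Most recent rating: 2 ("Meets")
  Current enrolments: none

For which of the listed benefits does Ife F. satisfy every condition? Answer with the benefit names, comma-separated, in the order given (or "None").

Equity Grant Program

Service from Sep 11, 2020 to Feb 5, 2022: 512 days.
Equity Grant Program — service 512 days ≥ 1 year (≈365 days) ✓; age 32 ≥ 18 ✓; grade P5 ≥ P5 ✓; rating 2 ≥ 2 ✓ → eligible.
Annual Bonus Plan — status full-time ✓ (not excluded); service 512 days ≥ 1 month (≈30 days) ✓; grade P5 ≥ P4 ✓; eligible for Equity Grant Program ✓; not enrolled in Equity Grant Program ✗ → not eligible.
Parking Benefit — service 512 days ≥ 3 months (≈90 days) ✓; grade P5 ≥ P3 ✓; dept Finance ✗ → not eligible.
Paid Sabbatical — status full-time ✗ (requires part-time or seasonal) → not eligible.
Transit Subsidy — status full-time ✗ (requires seasonal or temporary) → not eligible.
Wellness Stipend — status full-time ✓ (not excluded); age 32 ≥ 18 ✓; rating 2 ≥ 2 ✓; not eligible for Annual Bonus Plan ✗ → not eligible.
Caregiver Leave — service 512 days ≥ 8 weeks (≈56 days) ✓; grade P5 ≥ P2 ✓; site Dayton ✗ (not Lyon or Spokane) → not eligible.
Volunteer Time Off — service 512 days ≥ 30 days ✓; 40 hrs/wk ≥ 40 ✓; age 32 ≥ 21 ✓; site Dayton ✗ (not Hamburg or Reno) → not eligible.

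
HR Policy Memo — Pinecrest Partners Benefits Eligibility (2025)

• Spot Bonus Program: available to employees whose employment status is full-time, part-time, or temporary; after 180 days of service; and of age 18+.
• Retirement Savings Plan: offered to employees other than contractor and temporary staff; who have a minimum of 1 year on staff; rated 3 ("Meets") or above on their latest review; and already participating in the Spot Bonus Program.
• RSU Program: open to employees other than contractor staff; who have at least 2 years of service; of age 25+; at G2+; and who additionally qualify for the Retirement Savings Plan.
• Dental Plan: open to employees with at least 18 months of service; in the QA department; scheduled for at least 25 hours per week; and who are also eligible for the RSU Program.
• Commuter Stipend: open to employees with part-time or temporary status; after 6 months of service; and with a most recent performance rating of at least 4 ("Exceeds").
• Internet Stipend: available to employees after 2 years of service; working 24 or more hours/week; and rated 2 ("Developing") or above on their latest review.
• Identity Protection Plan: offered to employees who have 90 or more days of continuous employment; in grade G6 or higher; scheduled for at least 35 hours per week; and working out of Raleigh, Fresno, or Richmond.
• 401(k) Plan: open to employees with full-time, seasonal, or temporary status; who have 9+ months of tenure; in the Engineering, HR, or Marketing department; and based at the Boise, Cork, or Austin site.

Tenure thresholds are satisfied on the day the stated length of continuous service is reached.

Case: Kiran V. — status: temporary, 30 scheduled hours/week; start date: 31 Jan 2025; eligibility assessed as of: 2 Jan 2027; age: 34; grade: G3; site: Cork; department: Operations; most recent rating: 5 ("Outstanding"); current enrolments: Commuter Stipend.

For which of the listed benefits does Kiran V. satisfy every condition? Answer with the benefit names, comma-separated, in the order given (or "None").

Service from 31 Jan 2025 to 2 Jan 2027: 701 days.
Spot Bonus Program — status temporary ✓; service 701 days ≥ 180 days ✓; age 34 ≥ 18 ✓ → eligible.
Retirement Savings Plan — status temporary ✗ (excluded) → not eligible.
RSU Program — status temporary ✓ (not excluded); service 701 days < 2 years (≈730 days) ✗ → not eligible.
Dental Plan — service 701 days ≥ 18 months (≈540 days) ✓; dept Operations ✗ → not eligible.
Commuter Stipend — status temporary ✓; service 701 days ≥ 6 months (≈180 days) ✓; rating 5 ≥ 4 ✓ → eligible.
Internet Stipend — service 701 days < 2 years (≈730 days) ✗ → not eligible.
Identity Protection Plan — service 701 days ≥ 90 days ✓; grade G3 < G6 ✗ → not eligible.
401(k) Plan — status temporary ✓; service 701 days ≥ 9 months (≈270 days) ✓; dept Operations ✗ → not eligible.

Spot Bonus Program, Commuter Stipend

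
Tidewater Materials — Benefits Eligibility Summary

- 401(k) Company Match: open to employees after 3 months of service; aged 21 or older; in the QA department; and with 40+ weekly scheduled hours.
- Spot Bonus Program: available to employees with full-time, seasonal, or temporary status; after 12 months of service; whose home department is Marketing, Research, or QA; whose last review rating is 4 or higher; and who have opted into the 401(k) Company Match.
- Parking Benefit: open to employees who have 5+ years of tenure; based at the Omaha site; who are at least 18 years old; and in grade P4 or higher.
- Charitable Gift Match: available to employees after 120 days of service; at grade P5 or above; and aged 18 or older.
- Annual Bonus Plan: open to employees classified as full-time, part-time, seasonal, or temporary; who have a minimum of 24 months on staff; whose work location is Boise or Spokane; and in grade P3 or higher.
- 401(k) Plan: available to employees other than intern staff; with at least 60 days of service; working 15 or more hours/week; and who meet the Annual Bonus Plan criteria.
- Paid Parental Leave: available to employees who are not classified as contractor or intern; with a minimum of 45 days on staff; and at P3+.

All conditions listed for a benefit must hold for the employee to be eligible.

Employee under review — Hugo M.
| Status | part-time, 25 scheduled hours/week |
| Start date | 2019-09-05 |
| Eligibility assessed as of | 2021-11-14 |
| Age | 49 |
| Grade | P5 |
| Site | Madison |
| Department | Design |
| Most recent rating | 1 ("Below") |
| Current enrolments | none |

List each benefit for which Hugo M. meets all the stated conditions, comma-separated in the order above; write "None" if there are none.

Charitable Gift Match, Paid Parental Leave

Service from 2019-09-05 to 2021-11-14: 801 days.
401(k) Company Match — service 801 days ≥ 3 months (≈90 days) ✓; age 49 ≥ 21 ✓; dept Design ✗ → not eligible.
Spot Bonus Program — status part-time ✗ (requires full-time, seasonal, or temporary) → not eligible.
Parking Benefit — service 801 days < 5 years (≈1825 days) ✗ → not eligible.
Charitable Gift Match — service 801 days ≥ 120 days ✓; grade P5 ≥ P5 ✓; age 49 ≥ 18 ✓ → eligible.
Annual Bonus Plan — status part-time ✓; service 801 days ≥ 24 months (≈720 days) ✓; site Madison ✗ (not Boise or Spokane) → not eligible.
401(k) Plan — status part-time ✓ (not excluded); service 801 days ≥ 60 days ✓; 25 hrs/wk ≥ 15 ✓; not eligible for Annual Bonus Plan ✗ → not eligible.
Paid Parental Leave — status part-time ✓ (not excluded); service 801 days ≥ 45 days ✓; grade P5 ≥ P3 ✓ → eligible.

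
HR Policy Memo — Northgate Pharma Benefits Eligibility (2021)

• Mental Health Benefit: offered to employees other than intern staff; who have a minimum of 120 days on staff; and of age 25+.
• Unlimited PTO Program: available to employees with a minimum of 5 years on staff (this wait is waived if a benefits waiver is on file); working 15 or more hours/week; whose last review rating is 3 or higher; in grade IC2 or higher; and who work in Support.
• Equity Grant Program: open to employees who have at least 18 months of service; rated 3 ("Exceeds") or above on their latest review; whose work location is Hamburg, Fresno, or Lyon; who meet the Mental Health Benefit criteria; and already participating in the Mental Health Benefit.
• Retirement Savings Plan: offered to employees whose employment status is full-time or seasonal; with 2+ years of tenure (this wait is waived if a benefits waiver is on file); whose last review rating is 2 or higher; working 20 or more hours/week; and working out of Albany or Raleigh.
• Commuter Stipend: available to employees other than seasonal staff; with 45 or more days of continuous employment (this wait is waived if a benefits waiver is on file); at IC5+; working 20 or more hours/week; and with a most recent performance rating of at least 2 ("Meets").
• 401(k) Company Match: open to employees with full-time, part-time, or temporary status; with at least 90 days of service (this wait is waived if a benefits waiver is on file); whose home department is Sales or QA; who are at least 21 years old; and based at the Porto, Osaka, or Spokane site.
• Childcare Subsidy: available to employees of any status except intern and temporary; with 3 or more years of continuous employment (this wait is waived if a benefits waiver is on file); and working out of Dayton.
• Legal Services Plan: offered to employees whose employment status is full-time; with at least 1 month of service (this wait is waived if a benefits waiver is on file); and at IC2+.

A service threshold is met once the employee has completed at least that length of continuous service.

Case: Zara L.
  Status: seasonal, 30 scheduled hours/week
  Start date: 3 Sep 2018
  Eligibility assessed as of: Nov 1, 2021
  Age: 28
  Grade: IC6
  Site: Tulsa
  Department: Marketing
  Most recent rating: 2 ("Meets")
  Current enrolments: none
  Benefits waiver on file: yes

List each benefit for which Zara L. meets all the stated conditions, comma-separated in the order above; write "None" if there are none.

Service from 3 Sep 2018 to Nov 1, 2021: 1155 days.
Mental Health Benefit — status seasonal ✓ (not excluded); service 1155 days ≥ 120 days ✓; age 28 ≥ 25 ✓ → eligible.
Unlimited PTO Program — benefits waiver on file ✓; 30 hrs/wk ≥ 15 ✓; rating 2 < 3 ✗ → not eligible.
Equity Grant Program — service 1155 days ≥ 18 months (≈540 days) ✓; rating 2 < 3 ✗ → not eligible.
Retirement Savings Plan — status seasonal ✓; benefits waiver on file ✓; rating 2 ≥ 2 ✓; 30 hrs/wk ≥ 20 ✓; site Tulsa ✗ (not Albany or Raleigh) → not eligible.
Commuter Stipend — status seasonal ✗ (excluded) → not eligible.
401(k) Company Match — status seasonal ✗ (requires full-time, part-time, or temporary) → not eligible.
Childcare Subsidy — status seasonal ✓ (not excluded); benefits waiver on file ✓; site Tulsa ✗ (not Dayton) → not eligible.
Legal Services Plan — status seasonal ✗ (requires full-time) → not eligible.

Mental Health Benefit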